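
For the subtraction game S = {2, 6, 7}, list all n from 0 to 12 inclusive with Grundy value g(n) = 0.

0, 1, 4, 5, 9

Compute g(0), g(1), … for moves {2, 6, 7}:
g(0) = mex{} = 0
g(1) = mex{} = 0
g(2) = mex{0} = 1
g(3) = mex{0} = 1
g(4) = mex{1} = 0
g(5) = mex{1} = 0
g(6) = mex{0} = 1
g(7) = mex{0} = 1
g(8) = mex{0,1} = 2
g(9) = mex{1} = 0
g(10) = mex{0,1,2} = 3
g(11) = mex{0} = 1
g(12) = mex{0,1,3} = 2
The P-positions (g = 0) in 0..12 are 0, 1, 4, 5, 9.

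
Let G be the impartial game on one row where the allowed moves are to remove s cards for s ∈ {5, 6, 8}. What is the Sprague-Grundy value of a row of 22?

1

Grundy values for subtraction set {5, 6, 8}:
k:     0  1  2  3  4  5  6  7  8  9 10 11 12 13 14 15 16 17 18 19 20 21 22
g(k):  0  0  0  0  0  1  1  1  1  1  2  2  2  0  0  0  0  0  1  1  1  1  1
So g(22) = 1.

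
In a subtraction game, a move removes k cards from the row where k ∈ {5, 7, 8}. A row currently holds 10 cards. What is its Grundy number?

Compute g(0), g(1), … for moves {5, 7, 8}:
k:     0  1  2  3  4  5  6  7  8  9 10
g(k):  0  0  0  0  0  1  1  1  1  1  2
So g(10) = 2.

2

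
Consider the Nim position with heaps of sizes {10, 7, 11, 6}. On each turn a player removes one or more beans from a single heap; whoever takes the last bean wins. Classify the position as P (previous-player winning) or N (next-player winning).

Compute the nim-sum pairwise:
10 XOR 7 = 13
13 XOR 11 = 6
6 XOR 6 = 0
The nim-sum is 0, so this is a P-position: the player to move is in a losing position under optimal play.

P-position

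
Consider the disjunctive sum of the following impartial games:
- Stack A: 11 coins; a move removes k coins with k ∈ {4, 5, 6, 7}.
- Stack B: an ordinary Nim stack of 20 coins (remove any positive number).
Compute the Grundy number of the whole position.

Build the Grundy sequence for stack A with g(k) = mex{g(k−s) : s ∈ {4, 5, 6, 7}, s ≤ k}:
k:     0  1  2  3  4  5  6  7  8  9 10 11
g(k):  0  0  0  0  1  1  1  1  2  2  2  0
So g(11) = 0.
Stack B is a plain Nim stack of size 20, so its Grundy value is 20.
By the Sprague-Grundy theorem, the Grundy value of a sum of independent games is the XOR of the component values.
Combined value = 0 ⊕ 20 = 20.

20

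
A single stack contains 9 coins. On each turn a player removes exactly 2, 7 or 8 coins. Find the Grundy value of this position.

Build the Grundy sequence with g(k) = mex{g(k−s) : s ∈ {2, 7, 8}, s ≤ k}:
k:     0  1  2  3  4  5  6  7  8  9
g(k):  0  0  1  1  0  0  1  1  2  2
So g(9) = 2.

2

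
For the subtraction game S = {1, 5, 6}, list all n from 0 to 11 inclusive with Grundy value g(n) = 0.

0, 2, 4, 11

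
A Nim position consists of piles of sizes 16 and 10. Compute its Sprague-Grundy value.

Compute the nim-sum pairwise:
16 ^ 10 = 26

26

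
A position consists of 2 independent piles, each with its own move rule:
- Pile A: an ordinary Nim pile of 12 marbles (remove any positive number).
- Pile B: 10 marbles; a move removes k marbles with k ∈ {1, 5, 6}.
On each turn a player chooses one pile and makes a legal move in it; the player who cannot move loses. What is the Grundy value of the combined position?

Pile A is a plain Nim pile of size 12, so its Grundy value is 12.
Grundy values for pile B (subtraction set {1, 5, 6}):
k:     0  1  2  3  4  5  6  7  8  9 10
g(k):  0  1  0  1  0  1  2  3  2  3  2
So g(10) = 2.
The value of a disjunctive sum is the nim-sum of the parts.
Combined value = 12 ⊕ 2 = 14.

14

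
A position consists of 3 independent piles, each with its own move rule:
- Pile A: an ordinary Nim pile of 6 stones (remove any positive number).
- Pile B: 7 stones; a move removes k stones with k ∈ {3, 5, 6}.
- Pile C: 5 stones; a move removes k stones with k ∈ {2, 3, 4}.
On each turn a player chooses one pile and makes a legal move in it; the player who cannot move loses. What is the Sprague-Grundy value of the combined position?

Pile A is a plain Nim pile of size 6, so its Grundy value is 6.
Build the Grundy sequence for pile B with g(k) = mex{g(k−s) : s ∈ {3, 5, 6}, s ≤ k}:
k:     0  1  2  3  4  5  6  7
g(k):  0  0  0  1  1  1  2  2
So g(7) = 2.
Build the Grundy sequence for pile C with g(k) = mex{g(k−s) : s ∈ {2, 3, 4}, s ≤ k}:
g(0) = mex{} = 0
g(1) = mex{} = 0
g(2) = mex{0} = 1
g(3) = mex{0} = 1
g(4) = mex{0,1} = 2
g(5) = mex{0,1} = 2
So g(5) = 2.
By the Sprague-Grundy theorem, the Grundy value of a sum of independent games is the XOR of the component values.
Combined value = 6 ⊕ 2 ⊕ 2 = 6.

6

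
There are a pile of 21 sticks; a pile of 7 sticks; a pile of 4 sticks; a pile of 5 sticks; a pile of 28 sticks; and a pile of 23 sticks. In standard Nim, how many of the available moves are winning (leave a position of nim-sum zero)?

3

Compute the nim-sum pairwise:
21 ⊕ 7 = 18
18 ⊕ 4 = 22
22 ⊕ 5 = 19
19 ⊕ 28 = 15
15 ⊕ 23 = 24
The overall nim-sum is X = 24. A pile of size p has a winning move iff p XOR X < p (reduce it to p XOR X).
  21: 21 XOR 24 = 13 < 21 — winning move (to 13).
  7: 7 XOR 24 = 31 ≥ 7 — no move.
  4: 4 XOR 24 = 28 ≥ 4 — no move.
  5: 5 XOR 24 = 29 ≥ 5 — no move.
  28: 28 XOR 24 = 4 < 28 — winning move (to 4).
  23: 23 XOR 24 = 15 < 23 — winning move (to 15).
That gives 3 winning moves.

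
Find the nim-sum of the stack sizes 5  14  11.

0

Bitwise XOR of the heap sizes:
  0101  (5)
  1110  (14)
  1011  (11)
  ----
  0000  (0)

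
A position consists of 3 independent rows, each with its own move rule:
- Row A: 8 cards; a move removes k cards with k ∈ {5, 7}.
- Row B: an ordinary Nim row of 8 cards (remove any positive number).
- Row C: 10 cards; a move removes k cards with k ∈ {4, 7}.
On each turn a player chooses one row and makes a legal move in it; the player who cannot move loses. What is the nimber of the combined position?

For row A, compute g(0), g(1), … with moves {5, 7}:
k:     0  1  2  3  4  5  6  7  8
g(k):  0  0  0  0  0  1  1  1  1
So g(8) = 1.
Row B is a plain Nim row of size 8, so its Grundy value is 8.
Grundy values for row C (subtraction set {4, 7}):
g(0) = mex{} = 0
g(1) = mex{} = 0
g(2) = mex{} = 0
g(3) = mex{} = 0
g(4) = mex{0} = 1
g(5) = mex{0} = 1
g(6) = mex{0} = 1
g(7) = mex{0} = 1
g(8) = mex{0,1} = 2
g(9) = mex{0,1} = 2
g(10) = mex{0,1} = 2
So g(10) = 2.
The value of a disjunctive sum is the nim-sum of the parts.
Combined value = 1 ⊕ 8 ⊕ 2 = 11.

11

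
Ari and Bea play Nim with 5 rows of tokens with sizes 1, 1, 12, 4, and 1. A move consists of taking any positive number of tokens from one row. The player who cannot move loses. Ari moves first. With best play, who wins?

In binary:
  0001  (1)
  0001  (1)
  1100  (12)
  0100  (4)
  0001  (1)
  ----
  1001  (9)
The nim-sum is 9 ≠ 0, so this is an N-position: the player to move can win; Ari has a winning move.

Ari wins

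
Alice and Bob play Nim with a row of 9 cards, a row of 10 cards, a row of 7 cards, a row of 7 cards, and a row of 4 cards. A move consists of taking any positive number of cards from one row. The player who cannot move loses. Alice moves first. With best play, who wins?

Bitwise XOR of the heap sizes:
  1001  (9)
  1010  (10)
  0111  (7)
  0111  (7)
  0100  (4)
  ----
  0111  (7)
The nim-sum is 7 ≠ 0, so this is an N-position: the player to move can win; Alice has a winning move.

Alice wins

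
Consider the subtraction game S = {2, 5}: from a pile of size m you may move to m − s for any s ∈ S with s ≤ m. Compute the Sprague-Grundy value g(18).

0

Compute g(0), g(1), … for moves {2, 5}:
k:     0  1  2  3  4  5  6  7  8  9 10 11 12 13 14 15 16 17 18
g(k):  0  0  1  1  0  2  1  0  0  1  1  0  2  1  0  0  1  1  0
So g(18) = 0.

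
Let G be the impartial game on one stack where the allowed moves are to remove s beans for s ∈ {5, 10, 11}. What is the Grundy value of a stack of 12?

2

Build the Grundy sequence with g(k) = mex{g(k−s) : s ∈ {5, 10, 11}, s ≤ k}:
k:     0  1  2  3  4  5  6  7  8  9 10 11 12
g(k):  0  0  0  0  0  1  1  1  1  1  2  2  2
So g(12) = 2.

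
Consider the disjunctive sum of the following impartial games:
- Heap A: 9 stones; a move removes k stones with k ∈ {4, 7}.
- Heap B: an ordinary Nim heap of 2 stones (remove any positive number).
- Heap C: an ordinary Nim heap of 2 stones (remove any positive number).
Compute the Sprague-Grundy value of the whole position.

2

Build the Grundy sequence for heap A with g(k) = mex{g(k−s) : s ∈ {4, 7}, s ≤ k}:
g(0) = mex{} = 0
g(1) = mex{} = 0
g(2) = mex{} = 0
g(3) = mex{} = 0
g(4) = mex{0} = 1
g(5) = mex{0} = 1
g(6) = mex{0} = 1
g(7) = mex{0} = 1
g(8) = mex{0,1} = 2
g(9) = mex{0,1} = 2
So g(9) = 2.
Heap B is a plain Nim heap of size 2, so its Grundy value is 2.
Heap C is a plain Nim heap of size 2, so its Grundy value is 2.
The value of a disjunctive sum is the nim-sum of the parts.
Combined value = 2 XOR 2 XOR 2 = 2.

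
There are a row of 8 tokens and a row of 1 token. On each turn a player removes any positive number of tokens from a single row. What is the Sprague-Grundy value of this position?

9

Nim-sum: 8 XOR 1 = 9.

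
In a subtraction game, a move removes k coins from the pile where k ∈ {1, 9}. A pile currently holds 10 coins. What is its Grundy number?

0

Build the Grundy sequence with g(k) = mex{g(k−s) : s ∈ {1, 9}, s ≤ k}:
g(0) = mex{} = 0
g(1) = mex{0} = 1
g(2) = mex{1} = 0
g(3) = mex{0} = 1
g(4) = mex{1} = 0
g(5) = mex{0} = 1
g(6) = mex{1} = 0
g(7) = mex{0} = 1
g(8) = mex{1} = 0
g(9) = mex{0} = 1
g(10) = mex{1} = 0
So g(10) = 0.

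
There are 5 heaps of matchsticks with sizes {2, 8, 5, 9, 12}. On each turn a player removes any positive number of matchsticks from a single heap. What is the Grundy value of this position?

10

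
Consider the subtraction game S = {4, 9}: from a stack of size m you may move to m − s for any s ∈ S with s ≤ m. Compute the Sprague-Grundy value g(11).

Compute g(0), g(1), … for moves {4, 9}:
g(0) = mex{} = 0
g(1) = mex{} = 0
g(2) = mex{} = 0
g(3) = mex{} = 0
g(4) = mex{0} = 1
g(5) = mex{0} = 1
g(6) = mex{0} = 1
g(7) = mex{0} = 1
g(8) = mex{1} = 0
g(9) = mex{0,1} = 2
g(10) = mex{0,1} = 2
g(11) = mex{0,1} = 2
So g(11) = 2.

2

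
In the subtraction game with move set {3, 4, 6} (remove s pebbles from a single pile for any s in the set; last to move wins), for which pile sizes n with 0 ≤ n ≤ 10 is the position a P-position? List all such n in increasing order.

Build the Grundy sequence with g(k) = mex{g(k−s) : s ∈ {3, 4, 6}, s ≤ k}:
g(0) = mex{} = 0
g(1) = mex{} = 0
g(2) = mex{} = 0
g(3) = mex{0} = 1
g(4) = mex{0} = 1
g(5) = mex{0} = 1
g(6) = mex{0,1} = 2
g(7) = mex{0,1} = 2
g(8) = mex{0,1} = 2
g(9) = mex{1,2} = 0
g(10) = mex{1,2} = 0
The P-positions (g = 0) in 0..10 are 0, 1, 2, 9, 10.

0, 1, 2, 9, 10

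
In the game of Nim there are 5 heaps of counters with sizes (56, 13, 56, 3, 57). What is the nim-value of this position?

55

Compute the nim-sum pairwise:
56 ⊕ 13 = 53
53 ⊕ 56 = 13
13 ⊕ 3 = 14
14 ⊕ 57 = 55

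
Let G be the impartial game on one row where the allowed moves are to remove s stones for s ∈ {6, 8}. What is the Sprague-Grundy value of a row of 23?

1

Compute g(0), g(1), … for moves {6, 8}:
k:     0  1  2  3  4  5  6  7  8  9 10 11 12 13 14 15 16 17 18 19 20 21 22 23
g(k):  0  0  0  0  0  0  1  1  1  1  1  1  2  2  0  0  0  0  0  0  1  1  1  1
So g(23) = 1.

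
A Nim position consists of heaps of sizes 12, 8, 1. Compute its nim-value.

5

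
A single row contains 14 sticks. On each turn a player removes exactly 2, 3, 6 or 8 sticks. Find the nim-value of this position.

Compute g(0), g(1), … for moves {2, 3, 6, 8}:
g(0) = mex{} = 0
g(1) = mex{} = 0
g(2) = mex{0} = 1
g(3) = mex{0} = 1
g(4) = mex{0,1} = 2
g(5) = mex{1} = 0
g(6) = mex{0,1,2} = 3
g(7) = mex{0,2} = 1
g(8) = mex{0,1,3} = 2
g(9) = mex{0,1,3} = 2
g(10) = mex{1,2} = 0
g(11) = mex{0,1,2} = 3
g(12) = mex{0,2,3} = 1
g(13) = mex{0,1,3} = 2
g(14) = mex{1,2,3} = 0
So g(14) = 0.

0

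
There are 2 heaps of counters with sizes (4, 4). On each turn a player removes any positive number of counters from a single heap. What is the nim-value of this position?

0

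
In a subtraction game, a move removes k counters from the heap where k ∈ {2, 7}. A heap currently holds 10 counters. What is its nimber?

0

Grundy values for subtraction set {2, 7}:
k:     0  1  2  3  4  5  6  7  8  9 10
g(k):  0  0  1  1  0  0  1  1  2  0  0
So g(10) = 0.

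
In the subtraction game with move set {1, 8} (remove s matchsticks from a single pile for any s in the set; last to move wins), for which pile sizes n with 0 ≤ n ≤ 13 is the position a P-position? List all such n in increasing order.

Grundy values for subtraction set {1, 8}:
k:     0  1  2  3  4  5  6  7  8  9 10 11 12 13
g(k):  0  1  0  1  0  1  0  1  2  0  1  0  1  0
The P-positions (g = 0) in 0..13 are 0, 2, 4, 6, 9, 11, 13.

0, 2, 4, 6, 9, 11, 13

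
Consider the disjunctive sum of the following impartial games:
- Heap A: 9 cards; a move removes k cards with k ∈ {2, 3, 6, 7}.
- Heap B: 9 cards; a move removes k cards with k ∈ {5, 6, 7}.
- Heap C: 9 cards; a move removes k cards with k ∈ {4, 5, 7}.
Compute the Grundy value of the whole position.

3

Build the Grundy sequence for heap A with g(k) = mex{g(k−s) : s ∈ {2, 3, 6, 7}, s ≤ k}:
g(0) = mex{} = 0
g(1) = mex{} = 0
g(2) = mex{0} = 1
g(3) = mex{0} = 1
g(4) = mex{0,1} = 2
g(5) = mex{1} = 0
g(6) = mex{0,1,2} = 3
g(7) = mex{0,2} = 1
g(8) = mex{0,1,3} = 2
g(9) = mex{1,3} = 0
So g(9) = 0.
For heap B, compute g(0), g(1), … with moves {5, 6, 7}:
g(0) = mex{} = 0
g(1) = mex{} = 0
g(2) = mex{} = 0
g(3) = mex{} = 0
g(4) = mex{} = 0
g(5) = mex{0} = 1
g(6) = mex{0} = 1
g(7) = mex{0} = 1
g(8) = mex{0} = 1
g(9) = mex{0} = 1
So g(9) = 1.
Grundy values for heap C (subtraction set {4, 5, 7}):
g(0) = mex{} = 0
g(1) = mex{} = 0
g(2) = mex{} = 0
g(3) = mex{} = 0
g(4) = mex{0} = 1
g(5) = mex{0} = 1
g(6) = mex{0} = 1
g(7) = mex{0} = 1
g(8) = mex{0,1} = 2
g(9) = mex{0,1} = 2
So g(9) = 2.
The value of a disjunctive sum is the nim-sum of the parts.
Combined value = 0 ⊕ 1 ⊕ 2 = 3.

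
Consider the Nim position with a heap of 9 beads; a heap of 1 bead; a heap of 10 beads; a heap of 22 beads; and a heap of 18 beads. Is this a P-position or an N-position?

N-position

Nim-sum: 9 ^ 1 ^ 10 ^ 22 ^ 18 = 6.
The nim-sum is 6 ≠ 0, so this is an N-position: the player to move can win.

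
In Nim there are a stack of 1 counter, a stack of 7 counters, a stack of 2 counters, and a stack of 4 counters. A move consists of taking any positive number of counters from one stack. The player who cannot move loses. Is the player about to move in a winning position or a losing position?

Losing position

Nim-sum: 1 ^ 7 ^ 2 ^ 4 = 0.
The nim-sum is 0, so this is a P-position: the player to move is in a losing position under optimal play.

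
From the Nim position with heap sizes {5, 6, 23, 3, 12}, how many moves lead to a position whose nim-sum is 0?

Nim-sum: 5 ^ 6 ^ 23 ^ 3 ^ 12 = 27.
The overall nim-sum is X = 27. A heap of size p has a winning move iff p XOR X < p (reduce it to p XOR X).
  5: 5 XOR 27 = 30 ≥ 5 — no move.
  6: 6 XOR 27 = 29 ≥ 6 — no move.
  23: 23 XOR 27 = 12 < 23 — winning move (to 12).
  3: 3 XOR 27 = 24 ≥ 3 — no move.
  12: 12 XOR 27 = 23 ≥ 12 — no move.
That gives 1 winning move.

1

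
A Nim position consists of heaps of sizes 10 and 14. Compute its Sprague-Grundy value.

4

Nim-sum: 10 ⊕ 14 = 4.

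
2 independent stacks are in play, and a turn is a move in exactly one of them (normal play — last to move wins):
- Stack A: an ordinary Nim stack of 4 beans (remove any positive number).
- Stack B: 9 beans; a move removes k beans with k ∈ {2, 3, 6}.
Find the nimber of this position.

4

Stack A is a plain Nim stack of size 4, so its Grundy value is 4.
Grundy values for stack B (subtraction set {2, 3, 6}):
g(0) = mex{} = 0
g(1) = mex{} = 0
g(2) = mex{0} = 1
g(3) = mex{0} = 1
g(4) = mex{0,1} = 2
g(5) = mex{1} = 0
g(6) = mex{0,1,2} = 3
g(7) = mex{0,2} = 1
g(8) = mex{0,1,3} = 2
g(9) = mex{1,3} = 0
So g(9) = 0.
By the Sprague-Grundy theorem, the Grundy value of a sum of independent games is the XOR of the component values.
Combined value = 4 ⊕ 0 = 4.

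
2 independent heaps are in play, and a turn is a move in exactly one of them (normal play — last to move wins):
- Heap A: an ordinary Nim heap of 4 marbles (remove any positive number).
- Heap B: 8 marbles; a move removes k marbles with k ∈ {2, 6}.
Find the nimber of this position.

Heap A is a plain Nim heap of size 4, so its Grundy value is 4.
Build the Grundy sequence for heap B with g(k) = mex{g(k−s) : s ∈ {2, 6}, s ≤ k}:
k:     0  1  2  3  4  5  6  7  8
g(k):  0  0  1  1  0  0  1  1  0
So g(8) = 0.
The value of a disjunctive sum is the nim-sum of the parts.
Combined value = 4 ⊕ 0 = 4.

4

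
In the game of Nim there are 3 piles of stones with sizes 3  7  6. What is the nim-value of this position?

Compute the nim-sum pairwise:
3 ⊕ 7 = 4
4 ⊕ 6 = 2

2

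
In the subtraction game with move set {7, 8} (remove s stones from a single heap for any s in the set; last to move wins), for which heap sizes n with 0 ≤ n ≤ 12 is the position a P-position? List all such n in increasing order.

0, 1, 2, 3, 4, 5, 6

Compute g(0), g(1), … for moves {7, 8}:
k:     0  1  2  3  4  5  6  7  8  9 10 11 12
g(k):  0  0  0  0  0  0  0  1  1  1  1  1  1
The P-positions (g = 0) in 0..12 are 0, 1, 2, 3, 4, 5, 6.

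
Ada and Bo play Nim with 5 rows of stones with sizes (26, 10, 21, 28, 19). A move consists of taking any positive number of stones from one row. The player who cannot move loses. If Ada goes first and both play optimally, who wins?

Ada wins

Write each in binary and XOR column by column:
  11010  (26)
  01010  (10)
  10101  (21)
  11100  (28)
  10011  (19)
  -----
  01010  (10)
The nim-sum is 10 ≠ 0, so this is an N-position: the player to move can win; Ada has a winning move.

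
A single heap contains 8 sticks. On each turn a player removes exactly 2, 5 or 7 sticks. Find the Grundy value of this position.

2

Grundy values for subtraction set {2, 5, 7}:
k:     0  1  2  3  4  5  6  7  8
g(k):  0  0  1  1  0  2  1  3  2
So g(8) = 2.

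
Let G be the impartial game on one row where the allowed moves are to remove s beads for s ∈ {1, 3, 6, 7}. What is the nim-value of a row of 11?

3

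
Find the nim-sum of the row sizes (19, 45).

Compute the nim-sum pairwise:
19 ⊕ 45 = 62

62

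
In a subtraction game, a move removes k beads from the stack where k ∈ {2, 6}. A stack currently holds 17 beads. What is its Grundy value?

Compute g(0), g(1), … for moves {2, 6}:
k:     0  1  2  3  4  5  6  7  8  9 10 11 12 13 14 15 16 17
g(k):  0  0  1  1  0  0  1  1  0  0  1  1  0  0  1  1  0  0
So g(17) = 0.

0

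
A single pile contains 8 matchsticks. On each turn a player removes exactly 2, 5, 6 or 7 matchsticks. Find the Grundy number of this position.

Build the Grundy sequence with g(k) = mex{g(k−s) : s ∈ {2, 5, 6, 7}, s ≤ k}:
g(0) = mex{} = 0
g(1) = mex{} = 0
g(2) = mex{0} = 1
g(3) = mex{0} = 1
g(4) = mex{1} = 0
g(5) = mex{0,1} = 2
g(6) = mex{0} = 1
g(7) = mex{0,1,2} = 3
g(8) = mex{0,1} = 2
So g(8) = 2.

2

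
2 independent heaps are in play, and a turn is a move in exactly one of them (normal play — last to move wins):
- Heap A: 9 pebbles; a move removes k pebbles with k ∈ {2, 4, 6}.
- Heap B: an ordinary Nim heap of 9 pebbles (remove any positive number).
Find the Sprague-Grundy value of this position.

For heap A, compute g(0), g(1), … with moves {2, 4, 6}:
g(0) = mex{} = 0
g(1) = mex{} = 0
g(2) = mex{0} = 1
g(3) = mex{0} = 1
g(4) = mex{0,1} = 2
g(5) = mex{0,1} = 2
g(6) = mex{0,1,2} = 3
g(7) = mex{0,1,2} = 3
g(8) = mex{1,2,3} = 0
g(9) = mex{1,2,3} = 0
So g(9) = 0.
Heap B is a plain Nim heap of size 9, so its Grundy value is 9.
The value of a disjunctive sum is the nim-sum of the parts.
Combined value = 0 XOR 9 = 9.

9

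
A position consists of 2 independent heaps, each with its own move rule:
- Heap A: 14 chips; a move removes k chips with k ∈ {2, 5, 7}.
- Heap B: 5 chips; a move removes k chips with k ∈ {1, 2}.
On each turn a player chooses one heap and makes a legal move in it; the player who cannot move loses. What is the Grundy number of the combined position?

2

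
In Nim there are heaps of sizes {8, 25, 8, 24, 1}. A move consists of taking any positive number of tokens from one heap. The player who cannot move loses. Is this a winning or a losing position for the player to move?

Nim-sum: 8 ⊕ 25 ⊕ 8 ⊕ 24 ⊕ 1 = 0.
The nim-sum is 0, so this is a P-position: the player to move is in a losing position under optimal play.

Losing position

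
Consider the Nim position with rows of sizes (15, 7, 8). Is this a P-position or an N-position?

Compute the nim-sum pairwise:
15 ⊕ 7 = 8
8 ⊕ 8 = 0
The nim-sum is 0, so this is a P-position: the player to move is in a losing position under optimal play.

P-position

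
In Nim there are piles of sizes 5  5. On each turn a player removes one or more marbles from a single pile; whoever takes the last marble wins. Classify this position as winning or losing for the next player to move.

Nim-sum: 5 ^ 5 = 0.
The nim-sum is 0, so this is a P-position: the player to move is in a losing position under optimal play.

Losing position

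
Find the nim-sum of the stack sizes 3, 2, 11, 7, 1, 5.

9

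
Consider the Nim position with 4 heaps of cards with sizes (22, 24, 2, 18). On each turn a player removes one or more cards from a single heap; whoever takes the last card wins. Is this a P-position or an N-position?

N-position

Compute the nim-sum pairwise:
22 ^ 24 = 14
14 ^ 2 = 12
12 ^ 18 = 30
The nim-sum is 30 ≠ 0, so this is an N-position: the player to move can win.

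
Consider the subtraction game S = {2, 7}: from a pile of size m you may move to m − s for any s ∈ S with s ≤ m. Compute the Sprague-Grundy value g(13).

0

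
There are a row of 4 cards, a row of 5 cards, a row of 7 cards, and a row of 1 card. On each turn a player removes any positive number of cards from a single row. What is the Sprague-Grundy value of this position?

7

Write each in binary and XOR column by column:
  100  (4)
  101  (5)
  111  (7)
  001  (1)
  ---
  111  (7)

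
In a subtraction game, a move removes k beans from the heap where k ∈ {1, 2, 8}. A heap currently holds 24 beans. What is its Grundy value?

Build the Grundy sequence with g(k) = mex{g(k−s) : s ∈ {1, 2, 8}, s ≤ k}:
k:     0  1  2  3  4  5  6  7  8  9 10 11 12 13 14 15 16 17 18 19 20 21 22 23 24
g(k):  0  1  2  0  1  2  0  1  2  0  1  2  0  1  2  0  1  2  0  1  2  0  1  2  0
So g(24) = 0.

0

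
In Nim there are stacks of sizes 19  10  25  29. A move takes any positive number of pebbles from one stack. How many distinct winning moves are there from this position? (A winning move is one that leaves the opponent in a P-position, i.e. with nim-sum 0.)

3

Compute the nim-sum pairwise:
19 XOR 10 = 25
25 XOR 25 = 0
0 XOR 29 = 29
The overall nim-sum is X = 29. A stack of size p has a winning move iff p XOR X < p (reduce it to p XOR X).
  19: 19 XOR 29 = 14 < 19 — winning move (to 14).
  10: 10 XOR 29 = 23 ≥ 10 — no move.
  25: 25 XOR 29 = 4 < 25 — winning move (to 4).
  29: 29 XOR 29 = 0 < 29 — winning move (to 0).
That gives 3 winning moves.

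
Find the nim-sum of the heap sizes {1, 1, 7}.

Nim-sum: 1 ⊕ 1 ⊕ 7 = 7.

7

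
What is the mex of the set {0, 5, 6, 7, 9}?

0 is in the set but 1 is not, so the mex is 1.

1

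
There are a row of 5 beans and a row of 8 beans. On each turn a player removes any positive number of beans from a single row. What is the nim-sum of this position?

Nim-sum: 5 XOR 8 = 13.

13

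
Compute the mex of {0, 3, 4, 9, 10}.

1

0 is in the set but 1 is not, so the mex is 1.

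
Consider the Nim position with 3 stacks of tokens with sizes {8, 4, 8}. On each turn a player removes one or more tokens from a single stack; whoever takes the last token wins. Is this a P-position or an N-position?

N-position

Nim-sum: 8 ⊕ 4 ⊕ 8 = 4.
The nim-sum is 4 ≠ 0, so this is an N-position: the player to move can win.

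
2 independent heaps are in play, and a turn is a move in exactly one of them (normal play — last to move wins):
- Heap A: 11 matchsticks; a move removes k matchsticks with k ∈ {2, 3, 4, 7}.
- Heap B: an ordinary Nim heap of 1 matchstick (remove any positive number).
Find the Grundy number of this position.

1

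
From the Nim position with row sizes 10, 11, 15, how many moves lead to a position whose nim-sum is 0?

3

Nim-sum: 10 ^ 11 ^ 15 = 14.
The overall nim-sum is X = 14. A row of size p has a winning move iff p XOR X < p (reduce it to p XOR X).
  10: 10 XOR 14 = 4 < 10 — winning move (to 4).
  11: 11 XOR 14 = 5 < 11 — winning move (to 5).
  15: 15 XOR 14 = 1 < 15 — winning move (to 1).
That gives 3 winning moves.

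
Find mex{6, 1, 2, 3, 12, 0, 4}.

5

The values 0, 1, 2, 3, 4 are all present; 5 is the first non-negative integer missing from the set.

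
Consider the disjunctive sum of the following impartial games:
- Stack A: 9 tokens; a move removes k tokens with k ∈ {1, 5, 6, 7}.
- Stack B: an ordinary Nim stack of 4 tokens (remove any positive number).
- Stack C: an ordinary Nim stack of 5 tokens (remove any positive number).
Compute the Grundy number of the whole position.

Build the Grundy sequence for stack A with g(k) = mex{g(k−s) : s ∈ {1, 5, 6, 7}, s ≤ k}:
k:     0  1  2  3  4  5  6  7  8  9
g(k):  0  1  0  1  0  1  2  3  2  3
So g(9) = 3.
Stack B is a plain Nim stack of size 4, so its Grundy value is 4.
Stack C is a plain Nim stack of size 5, so its Grundy value is 5.
The value of a disjunctive sum is the nim-sum of the parts.
Combined value = 3 ⊕ 4 ⊕ 5 = 2.

2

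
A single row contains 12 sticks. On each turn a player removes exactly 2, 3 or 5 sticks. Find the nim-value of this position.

2

Compute g(0), g(1), … for moves {2, 3, 5}:
k:     0  1  2  3  4  5  6  7  8  9 10 11 12
g(k):  0  0  1  1  2  2  3  0  0  1  1  2  2
So g(12) = 2.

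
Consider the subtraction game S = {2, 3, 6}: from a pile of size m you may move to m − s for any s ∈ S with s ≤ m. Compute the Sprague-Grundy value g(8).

Compute g(0), g(1), … for moves {2, 3, 6}:
g(0) = mex{} = 0
g(1) = mex{} = 0
g(2) = mex{0} = 1
g(3) = mex{0} = 1
g(4) = mex{0,1} = 2
g(5) = mex{1} = 0
g(6) = mex{0,1,2} = 3
g(7) = mex{0,2} = 1
g(8) = mex{0,1,3} = 2
So g(8) = 2.

2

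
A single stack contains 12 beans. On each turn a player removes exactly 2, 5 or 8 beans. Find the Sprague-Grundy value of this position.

Grundy values for subtraction set {2, 5, 8}:
k:     0  1  2  3  4  5  6  7  8  9 10 11 12
g(k):  0  0  1  1  0  2  1  0  2  1  0  0  1
So g(12) = 1.

1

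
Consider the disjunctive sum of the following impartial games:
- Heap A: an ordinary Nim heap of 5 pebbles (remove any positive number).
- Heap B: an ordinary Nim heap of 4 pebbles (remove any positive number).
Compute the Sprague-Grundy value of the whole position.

Heap A is a plain Nim heap of size 5, so its Grundy value is 5.
Heap B is a plain Nim heap of size 4, so its Grundy value is 4.
By the Sprague-Grundy theorem, the Grundy value of a sum of independent games is the XOR of the component values.
Combined value = 5 ⊕ 4 = 1.

1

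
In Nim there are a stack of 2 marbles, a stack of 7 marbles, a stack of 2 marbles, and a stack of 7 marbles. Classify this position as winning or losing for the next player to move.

Losing position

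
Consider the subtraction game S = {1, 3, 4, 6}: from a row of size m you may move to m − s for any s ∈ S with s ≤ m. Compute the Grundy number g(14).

0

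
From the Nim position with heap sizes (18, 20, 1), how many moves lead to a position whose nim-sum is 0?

1

Nim-sum: 18 ^ 20 ^ 1 = 7.
The overall nim-sum is X = 7. A heap of size p has a winning move iff p XOR X < p (reduce it to p XOR X).
  18: 18 XOR 7 = 21 ≥ 18 — no move.
  20: 20 XOR 7 = 19 < 20 — winning move (to 19).
  1: 1 XOR 7 = 6 ≥ 1 — no move.
That gives 1 winning move.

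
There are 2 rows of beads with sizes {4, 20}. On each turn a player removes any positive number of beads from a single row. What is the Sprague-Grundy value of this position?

Write each in binary and XOR column by column:
  00100  (4)
  10100  (20)
  -----
  10000  (16)

16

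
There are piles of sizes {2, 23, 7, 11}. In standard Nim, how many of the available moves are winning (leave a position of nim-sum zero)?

1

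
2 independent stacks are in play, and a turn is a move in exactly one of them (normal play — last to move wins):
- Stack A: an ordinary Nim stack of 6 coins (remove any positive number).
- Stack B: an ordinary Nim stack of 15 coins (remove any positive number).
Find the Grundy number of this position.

9

Stack A is a plain Nim stack of size 6, so its Grundy value is 6.
Stack B is a plain Nim stack of size 15, so its Grundy value is 15.
By the Sprague-Grundy theorem, the Grundy value of a sum of independent games is the XOR of the component values.
Combined value = 6 ⊕ 15 = 9.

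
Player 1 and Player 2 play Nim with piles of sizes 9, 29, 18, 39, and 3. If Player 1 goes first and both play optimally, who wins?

Player 1 wins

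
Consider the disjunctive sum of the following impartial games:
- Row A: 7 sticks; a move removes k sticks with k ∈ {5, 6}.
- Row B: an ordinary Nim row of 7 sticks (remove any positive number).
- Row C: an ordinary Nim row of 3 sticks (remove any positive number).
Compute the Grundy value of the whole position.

5

Build the Grundy sequence for row A with g(k) = mex{g(k−s) : s ∈ {5, 6}, s ≤ k}:
k:     0  1  2  3  4  5  6  7
g(k):  0  0  0  0  0  1  1  1
So g(7) = 1.
Row B is a plain Nim row of size 7, so its Grundy value is 7.
Row C is a plain Nim row of size 3, so its Grundy value is 3.
The value of a disjunctive sum is the nim-sum of the parts.
Combined value = 1 ⊕ 7 ⊕ 3 = 5.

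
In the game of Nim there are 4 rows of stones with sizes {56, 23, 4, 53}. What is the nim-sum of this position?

30

Compute the nim-sum pairwise:
56 ⊕ 23 = 47
47 ⊕ 4 = 43
43 ⊕ 53 = 30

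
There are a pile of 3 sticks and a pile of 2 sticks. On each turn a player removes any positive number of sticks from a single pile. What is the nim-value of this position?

1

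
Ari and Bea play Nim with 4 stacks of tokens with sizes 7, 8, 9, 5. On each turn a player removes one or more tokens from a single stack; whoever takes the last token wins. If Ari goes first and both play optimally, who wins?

Ari wins

In binary:
  0111  (7)
  1000  (8)
  1001  (9)
  0101  (5)
  ----
  0011  (3)
The nim-sum is 3 ≠ 0, so this is an N-position: the player to move can win; Ari has a winning move.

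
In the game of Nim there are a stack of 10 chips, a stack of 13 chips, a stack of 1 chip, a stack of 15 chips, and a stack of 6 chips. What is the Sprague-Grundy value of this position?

Nim-sum: 10 ^ 13 ^ 1 ^ 15 ^ 6 = 15.

15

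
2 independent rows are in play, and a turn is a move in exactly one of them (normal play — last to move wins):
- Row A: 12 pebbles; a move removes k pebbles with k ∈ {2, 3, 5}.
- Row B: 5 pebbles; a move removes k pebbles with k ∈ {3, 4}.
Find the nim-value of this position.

For row A, compute g(0), g(1), … with moves {2, 3, 5}:
g(0) = mex{} = 0
g(1) = mex{} = 0
g(2) = mex{0} = 1
g(3) = mex{0} = 1
g(4) = mex{0,1} = 2
g(5) = mex{0,1} = 2
g(6) = mex{0,1,2} = 3
g(7) = mex{1,2} = 0
g(8) = mex{1,2,3} = 0
g(9) = mex{0,2,3} = 1
g(10) = mex{0,2} = 1
g(11) = mex{0,1,3} = 2
g(12) = mex{0,1} = 2
So g(12) = 2.
Grundy values for row B (subtraction set {3, 4}):
g(0) = mex{} = 0
g(1) = mex{} = 0
g(2) = mex{} = 0
g(3) = mex{0} = 1
g(4) = mex{0} = 1
g(5) = mex{0} = 1
So g(5) = 1.
By the Sprague-Grundy theorem, the Grundy value of a sum of independent games is the XOR of the component values.
Combined value = 2 XOR 1 = 3.

3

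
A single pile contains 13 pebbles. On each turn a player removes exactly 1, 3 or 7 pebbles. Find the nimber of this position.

1

Build the Grundy sequence with g(k) = mex{g(k−s) : s ∈ {1, 3, 7}, s ≤ k}:
k:     0  1  2  3  4  5  6  7  8  9 10 11 12 13
g(k):  0  1  0  1  0  1  0  1  0  1  0  1  0  1
So g(13) = 1.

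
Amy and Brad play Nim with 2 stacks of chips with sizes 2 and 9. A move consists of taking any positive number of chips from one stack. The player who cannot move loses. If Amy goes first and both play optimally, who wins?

Amy wins

Nim-sum: 2 ^ 9 = 11.
The nim-sum is 11 ≠ 0, so this is an N-position: the player to move can win; Amy has a winning move.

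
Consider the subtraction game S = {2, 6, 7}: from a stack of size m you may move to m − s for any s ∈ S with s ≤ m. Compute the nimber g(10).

3

Grundy values for subtraction set {2, 6, 7}:
k:     0  1  2  3  4  5  6  7  8  9 10
g(k):  0  0  1  1  0  0  1  1  2  0  3
So g(10) = 3.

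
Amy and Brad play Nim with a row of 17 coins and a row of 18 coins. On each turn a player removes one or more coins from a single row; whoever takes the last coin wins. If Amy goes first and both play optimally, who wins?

Amy wins

Nim-sum: 17 ^ 18 = 3.
The nim-sum is 3 ≠ 0, so this is an N-position: the player to move can win; Amy has a winning move.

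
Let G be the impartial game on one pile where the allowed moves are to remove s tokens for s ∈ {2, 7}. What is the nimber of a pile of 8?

2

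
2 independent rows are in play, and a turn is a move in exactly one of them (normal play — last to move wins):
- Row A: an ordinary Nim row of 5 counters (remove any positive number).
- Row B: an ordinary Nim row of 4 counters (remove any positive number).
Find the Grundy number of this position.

1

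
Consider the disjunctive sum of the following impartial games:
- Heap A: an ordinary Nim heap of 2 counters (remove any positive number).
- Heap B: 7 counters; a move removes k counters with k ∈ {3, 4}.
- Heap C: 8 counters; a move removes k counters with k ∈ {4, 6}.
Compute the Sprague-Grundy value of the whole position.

0

Heap A is a plain Nim heap of size 2, so its Grundy value is 2.
Grundy values for heap B (subtraction set {3, 4}):
k:     0  1  2  3  4  5  6  7
g(k):  0  0  0  1  1  1  2  0
So g(7) = 0.
For heap C, compute g(0), g(1), … with moves {4, 6}:
g(0) = mex{} = 0
g(1) = mex{} = 0
g(2) = mex{} = 0
g(3) = mex{} = 0
g(4) = mex{0} = 1
g(5) = mex{0} = 1
g(6) = mex{0} = 1
g(7) = mex{0} = 1
g(8) = mex{0,1} = 2
So g(8) = 2.
By the Sprague-Grundy theorem, the Grundy value of a sum of independent games is the XOR of the component values.
Combined value = 2 XOR 0 XOR 2 = 0.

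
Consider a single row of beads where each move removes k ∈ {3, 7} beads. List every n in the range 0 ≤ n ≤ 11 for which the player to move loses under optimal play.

0, 1, 2, 6, 10, 11

Grundy values for subtraction set {3, 7}:
g(0) = mex{} = 0
g(1) = mex{} = 0
g(2) = mex{} = 0
g(3) = mex{0} = 1
g(4) = mex{0} = 1
g(5) = mex{0} = 1
g(6) = mex{1} = 0
g(7) = mex{0,1} = 2
g(8) = mex{0,1} = 2
g(9) = mex{0} = 1
g(10) = mex{1,2} = 0
g(11) = mex{1,2} = 0
The P-positions (g = 0) in 0..11 are 0, 1, 2, 6, 10, 11.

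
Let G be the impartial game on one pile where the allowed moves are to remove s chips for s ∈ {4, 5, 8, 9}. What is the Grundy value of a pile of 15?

Grundy values for subtraction set {4, 5, 8, 9}:
k:     0  1  2  3  4  5  6  7  8  9 10 11 12 13 14 15
g(k):  0  0  0  0  1  1  1  1  2  2  2  2  3  0  0  0
So g(15) = 0.

0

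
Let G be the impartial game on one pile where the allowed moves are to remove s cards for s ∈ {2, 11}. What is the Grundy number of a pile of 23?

1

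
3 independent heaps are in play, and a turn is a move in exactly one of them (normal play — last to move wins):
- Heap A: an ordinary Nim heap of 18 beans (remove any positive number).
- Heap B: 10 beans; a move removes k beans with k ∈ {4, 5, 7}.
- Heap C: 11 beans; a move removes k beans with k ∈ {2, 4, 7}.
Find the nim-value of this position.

17

Heap A is a plain Nim heap of size 18, so its Grundy value is 18.
Grundy values for heap B (subtraction set {4, 5, 7}):
k:     0  1  2  3  4  5  6  7  8  9 10
g(k):  0  0  0  0  1  1  1  1  2  2  2
So g(10) = 2.
For heap C, compute g(0), g(1), … with moves {2, 4, 7}:
g(0) = mex{} = 0
g(1) = mex{} = 0
g(2) = mex{0} = 1
g(3) = mex{0} = 1
g(4) = mex{0,1} = 2
g(5) = mex{0,1} = 2
g(6) = mex{1,2} = 0
g(7) = mex{0,1,2} = 3
g(8) = mex{0,2} = 1
g(9) = mex{1,2,3} = 0
g(10) = mex{0,1} = 2
g(11) = mex{0,2,3} = 1
So g(11) = 1.
By the Sprague-Grundy theorem, the Grundy value of a sum of independent games is the XOR of the component values.
Combined value = 18 ⊕ 2 ⊕ 1 = 17.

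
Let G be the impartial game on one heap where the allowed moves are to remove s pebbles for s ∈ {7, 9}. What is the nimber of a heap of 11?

1

Compute g(0), g(1), … for moves {7, 9}:
k:     0  1  2  3  4  5  6  7  8  9 10 11
g(k):  0  0  0  0  0  0  0  1  1  1  1  1
So g(11) = 1.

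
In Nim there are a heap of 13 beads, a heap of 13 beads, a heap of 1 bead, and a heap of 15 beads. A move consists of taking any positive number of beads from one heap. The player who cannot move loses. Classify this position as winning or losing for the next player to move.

Bitwise XOR of the heap sizes:
  1101  (13)
  1101  (13)
  0001  (1)
  1111  (15)
  ----
  1110  (14)
The nim-sum is 14 ≠ 0, so this is an N-position: the player to move can win.

Winning position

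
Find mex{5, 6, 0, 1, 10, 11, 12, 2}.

3

The values 0, 1, 2 are all present; 3 is the first non-negative integer missing from the set.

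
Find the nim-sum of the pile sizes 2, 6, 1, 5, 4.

Compute the nim-sum pairwise:
2 ⊕ 6 = 4
4 ⊕ 1 = 5
5 ⊕ 5 = 0
0 ⊕ 4 = 4

4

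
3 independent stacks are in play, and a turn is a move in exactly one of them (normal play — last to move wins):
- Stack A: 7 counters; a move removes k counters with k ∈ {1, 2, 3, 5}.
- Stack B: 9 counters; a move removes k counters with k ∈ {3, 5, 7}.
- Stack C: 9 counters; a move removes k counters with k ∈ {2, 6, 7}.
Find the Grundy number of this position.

0

For stack A, compute g(0), g(1), … with moves {1, 2, 3, 5}:
g(0) = mex{} = 0
g(1) = mex{0} = 1
g(2) = mex{0,1} = 2
g(3) = mex{0,1,2} = 3
g(4) = mex{1,2,3} = 0
g(5) = mex{0,2,3} = 1
g(6) = mex{0,1,3} = 2
g(7) = mex{0,1,2} = 3
So g(7) = 3.
Grundy values for stack B (subtraction set {3, 5, 7}):
g(0) = mex{} = 0
g(1) = mex{} = 0
g(2) = mex{} = 0
g(3) = mex{0} = 1
g(4) = mex{0} = 1
g(5) = mex{0} = 1
g(6) = mex{0,1} = 2
g(7) = mex{0,1} = 2
g(8) = mex{0,1} = 2
g(9) = mex{0,1,2} = 3
So g(9) = 3.
Build the Grundy sequence for stack C with g(k) = mex{g(k−s) : s ∈ {2, 6, 7}, s ≤ k}:
g(0) = mex{} = 0
g(1) = mex{} = 0
g(2) = mex{0} = 1
g(3) = mex{0} = 1
g(4) = mex{1} = 0
g(5) = mex{1} = 0
g(6) = mex{0} = 1
g(7) = mex{0} = 1
g(8) = mex{0,1} = 2
g(9) = mex{1} = 0
So g(9) = 0.
The value of a disjunctive sum is the nim-sum of the parts.
Combined value = 3 XOR 3 XOR 0 = 0.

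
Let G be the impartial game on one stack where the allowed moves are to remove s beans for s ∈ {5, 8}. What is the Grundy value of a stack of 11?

2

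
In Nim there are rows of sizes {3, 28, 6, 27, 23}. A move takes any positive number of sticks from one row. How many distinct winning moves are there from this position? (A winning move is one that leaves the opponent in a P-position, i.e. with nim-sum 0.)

3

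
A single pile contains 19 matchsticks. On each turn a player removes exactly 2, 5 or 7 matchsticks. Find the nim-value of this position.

3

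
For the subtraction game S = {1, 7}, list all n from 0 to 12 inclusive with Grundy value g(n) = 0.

0, 2, 4, 6, 8, 10, 12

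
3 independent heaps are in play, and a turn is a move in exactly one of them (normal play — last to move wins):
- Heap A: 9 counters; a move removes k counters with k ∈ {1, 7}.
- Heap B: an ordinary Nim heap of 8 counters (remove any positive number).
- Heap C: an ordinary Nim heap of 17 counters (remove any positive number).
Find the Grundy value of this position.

24

Grundy values for heap A (subtraction set {1, 7}):
g(0) = mex{} = 0
g(1) = mex{0} = 1
g(2) = mex{1} = 0
g(3) = mex{0} = 1
g(4) = mex{1} = 0
g(5) = mex{0} = 1
g(6) = mex{1} = 0
g(7) = mex{0} = 1
g(8) = mex{1} = 0
g(9) = mex{0} = 1
So g(9) = 1.
Heap B is a plain Nim heap of size 8, so its Grundy value is 8.
Heap C is a plain Nim heap of size 17, so its Grundy value is 17.
By the Sprague-Grundy theorem, the Grundy value of a sum of independent games is the XOR of the component values.
Combined value = 1 XOR 8 XOR 17 = 24.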